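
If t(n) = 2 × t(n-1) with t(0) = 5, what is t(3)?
Computing step by step:
t(0) = 5
t(1) = 2 × 5 = 10
t(2) = 2 × 10 = 20
t(3) = 2 × 20 = 40

40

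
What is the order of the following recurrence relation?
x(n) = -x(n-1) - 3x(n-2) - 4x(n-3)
The order is the largest lag k for which x(n-k) appears. Here the deepest term is x(n-3), so the order is 3.

Order 3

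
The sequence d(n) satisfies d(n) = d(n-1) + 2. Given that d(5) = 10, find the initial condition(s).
d(5) = d(0) + 5·2, so d(0) = 10 - 10 = 0.

d(0) = 0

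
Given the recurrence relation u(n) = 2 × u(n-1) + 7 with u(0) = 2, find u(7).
Computing step by step:
u(0) = 2
u(1) = 2 × 2 + 7 = 11
u(2) = 2 × 11 + 7 = 29
u(3) = 2 × 29 + 7 = 65
u(4) = 2 × 65 + 7 = 137
u(5) = 2 × 137 + 7 = 281
u(6) = 2 × 281 + 7 = 569
u(7) = 2 × 569 + 7 = 1145

1145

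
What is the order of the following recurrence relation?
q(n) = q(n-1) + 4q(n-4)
The order is the largest lag k for which q(n-k) appears. Here the deepest term is q(n-4), so the order is 4.

Order 4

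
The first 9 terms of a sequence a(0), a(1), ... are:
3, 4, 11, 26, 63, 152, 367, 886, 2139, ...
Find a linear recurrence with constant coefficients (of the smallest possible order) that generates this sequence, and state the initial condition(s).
Look for the lowest-order linear relation among consecutive terms.
Observation: a(n) - 2·a(n-1) - (1)·a(n-2) = 0 holds for the shown terms, and no order-1 relation a(n) = α·a(n-1) + β fits.
Check at n=3: 2·11 + (1)·4 = 26. ✓

a(n) = 2a(n-1) + a(n-2), a(0) = 3, a(1) = 4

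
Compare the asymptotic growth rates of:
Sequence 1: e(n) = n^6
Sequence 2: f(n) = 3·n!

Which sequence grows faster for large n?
Comparing growth rates:
Growth-rate hierarchy: log n ≺ any polynomial ≺ any exponential cⁿ (c>1) ≺ n! ≺ nⁿ.
factorial dominates polynomial degree 6 asymptotically.

f(n) grows faster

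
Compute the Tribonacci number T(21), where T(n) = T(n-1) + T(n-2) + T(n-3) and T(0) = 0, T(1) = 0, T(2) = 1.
Computing the sequence terms:
0, 0, 1, 1, 2, 4, 7, 13, 24, 44, 81, 149, 274, 504, 927, 1705, 3136, 5768, 10609, 19513, 35890, 66012

66012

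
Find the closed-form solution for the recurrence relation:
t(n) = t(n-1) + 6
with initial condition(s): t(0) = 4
Recurrence: t(n) = t(n-1) + 6, initial: t(0) = 4.
Each step adds 6, so t(n) = t(0) + 6n = 6n + 4.

t(n) = 6n + 4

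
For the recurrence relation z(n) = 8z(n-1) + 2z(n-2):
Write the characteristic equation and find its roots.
Substitute z(n) = rⁿ and divide through by rⁿ⁻²: r² - 8r - 2 = 0
Discriminant: 8² + 4·2 = 72, not a perfect square, so by the quadratic formula r = (8 ± √72)/2.
General solution: z(n) = A·r₁ⁿ + B·r₂ⁿ where r₁,r₂ = (8 ± √72)/2

Characteristic: r² - 8r - 2 = 0, Roots: r = (8 ± √72)/2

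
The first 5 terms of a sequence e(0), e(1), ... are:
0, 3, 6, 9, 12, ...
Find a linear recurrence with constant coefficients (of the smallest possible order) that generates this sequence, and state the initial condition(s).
Look for the lowest-order linear relation among consecutive terms.
Observation: consecutive differences are constant (= 3).
Check at n=2: 1·3 + 3 = 6. ✓

e(n) = e(n-1) + 3, e(0) = 0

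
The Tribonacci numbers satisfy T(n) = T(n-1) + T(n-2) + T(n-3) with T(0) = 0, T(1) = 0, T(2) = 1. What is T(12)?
Computing the sequence terms:
0, 0, 1, 1, 2, 4, 7, 13, 24, 44, 81, 149, 274

274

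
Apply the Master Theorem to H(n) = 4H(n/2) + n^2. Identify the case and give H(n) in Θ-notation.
Master Theorem template: H(n) = a·H(n/b) + f(n).
Here: a=4, b=2, f(n)=n^2
Compute log_b(a) = log_2(4) = 2.
f(n) = n^2 = Θ(n^2). Case 2: H(n) = Θ(n^2 log n).

Case 2: H(n) = Θ(n^2 log n)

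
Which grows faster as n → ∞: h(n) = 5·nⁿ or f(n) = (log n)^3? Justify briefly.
Comparing growth rates:
Growth-rate hierarchy: log n ≺ any polynomial ≺ any exponential cⁿ (c>1) ≺ n! ≺ nⁿ.
super-exponential nⁿ dominates polylogarithmic (log n)^3 asymptotically.

h(n) grows faster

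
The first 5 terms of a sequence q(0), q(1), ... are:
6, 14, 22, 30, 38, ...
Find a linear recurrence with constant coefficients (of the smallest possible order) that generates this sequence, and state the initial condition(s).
Look for the lowest-order linear relation among consecutive terms.
Observation: consecutive differences are constant (= 8).
Check at n=2: 1·14 + 8 = 22. ✓

q(n) = q(n-1) + 8, q(0) = 6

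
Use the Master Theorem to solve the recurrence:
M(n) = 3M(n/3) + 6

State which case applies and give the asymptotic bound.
Master Theorem template: M(n) = a·M(n/b) + f(n).
Here: a=3, b=3, f(n)=6
Compute log_b(a) = log_3(3) = 1.
f(n) = 6 = O(n^(1-ε)) with ε = 1. Case 1: M(n) = Θ(n^log_b(a)) = Θ(n).

Case 1: M(n) = Θ(n)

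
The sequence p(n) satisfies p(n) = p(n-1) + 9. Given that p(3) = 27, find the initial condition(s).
p(3) = p(0) + 3·9, so p(0) = 27 - 27 = 0.

p(0) = 0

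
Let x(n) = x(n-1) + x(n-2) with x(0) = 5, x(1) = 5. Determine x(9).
Computing the sequence terms:
5, 5, 10, 15, 25, 40, 65, 105, 170, 275

275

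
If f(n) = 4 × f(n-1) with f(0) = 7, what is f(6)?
Computing step by step:
f(0) = 7
f(1) = 4 × 7 = 28
f(2) = 4 × 28 = 112
f(3) = 4 × 112 = 448
f(4) = 4 × 448 = 1792
f(5) = 4 × 1792 = 7168
f(6) = 4 × 7168 = 28672

28672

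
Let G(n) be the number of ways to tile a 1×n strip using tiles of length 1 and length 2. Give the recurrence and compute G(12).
Condition on the last tile: it has length 1 (leaving a 1×(n-1) strip) or length 2 (leaving a 1×(n-2) strip), so G(n) = G(n-1) + G(n-2) (order-2 linear recurrence).
For 0 ≤ i < 2 only unit tiles fit, so G(i) = 1.
Iterating the recurrence: G(2) = 2, G(3) = 3, G(4) = 5, G(5) = 8, G(6) = 13, G(7) = 21, G(8) = 34, G(9) = 55, G(10) = 89, G(11) = 144, G(12) = 233.

G(n) = G(n-1) + G(n-2), with G(i) = 1 for 0 ≤ i < 2; G(12) = 233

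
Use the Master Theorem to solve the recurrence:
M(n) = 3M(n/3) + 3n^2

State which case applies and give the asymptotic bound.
Master Theorem template: M(n) = a·M(n/b) + f(n).
Here: a=3, b=3, f(n)=3n^2
Compute log_b(a) = log_3(3) = 1.
f(n) = 3n^2 = Ω(n^(1+ε)) with ε = 1, and the regularity condition holds (a·f(n/b) = (a/b^2)·f(n) with a/b^2 = 3^-1 < 1). Case 3: M(n) = Θ(f(n)) = Θ(n^2).

Case 3: M(n) = Θ(n^2)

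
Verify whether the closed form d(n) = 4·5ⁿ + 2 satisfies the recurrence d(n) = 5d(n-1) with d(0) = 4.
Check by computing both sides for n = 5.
From the recurrence with d(0) = 4:
  d(0) = 4, d(1) = 20, d(2) = 100, d(3) = 500, d(4) = 2500, d(5) = 12500
  so the recurrence gives d(5) = 12500.
From the proposed closed form d(n) = 4·5ⁿ + 2:
  d(5) = 12502.
The recurrence gives 12500 but the closed form gives 12502, so the closed form does not satisfy the recurrence.

No, the closed form is incorrect.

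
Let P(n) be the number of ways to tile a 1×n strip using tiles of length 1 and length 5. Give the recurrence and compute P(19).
Condition on the last tile: it has length 1 (leaving a 1×(n-1) strip) or length 5 (leaving a 1×(n-5) strip), so P(n) = P(n-1) + P(n-5) (order-5 linear recurrence).
For 0 ≤ i < 5 only unit tiles fit, so P(i) = 1.
Iterating the recurrence: P(5) = 2, P(6) = 3, P(7) = 4, P(8) = 5, P(9) = 6, P(10) = 8, P(11) = 11, P(12) = 15, P(13) = 20, P(14) = 26, P(15) = 34, P(16) = 45, P(17) = 60, P(18) = 80, P(19) = 106.

P(n) = P(n-1) + P(n-5), with P(i) = 1 for 0 ≤ i < 5; P(19) = 106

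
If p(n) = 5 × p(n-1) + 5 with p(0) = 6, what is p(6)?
Computing step by step:
p(0) = 6
p(1) = 5 × 6 + 5 = 35
p(2) = 5 × 35 + 5 = 180
p(3) = 5 × 180 + 5 = 905
p(4) = 5 × 905 + 5 = 4530
p(5) = 5 × 4530 + 5 = 22655
p(6) = 5 × 22655 + 5 = 113280

113280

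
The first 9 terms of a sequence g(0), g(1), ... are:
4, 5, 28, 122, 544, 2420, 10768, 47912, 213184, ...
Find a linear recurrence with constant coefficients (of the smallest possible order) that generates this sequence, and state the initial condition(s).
Look for the lowest-order linear relation among consecutive terms.
Observation: g(n) - 4·g(n-1) - (2)·g(n-2) = 0 holds for the shown terms, and no order-1 relation g(n) = α·g(n-1) + β fits.
Check at n=3: 4·28 + (2)·5 = 122. ✓

g(n) = 4g(n-1) + 2g(n-2), g(0) = 4, g(1) = 5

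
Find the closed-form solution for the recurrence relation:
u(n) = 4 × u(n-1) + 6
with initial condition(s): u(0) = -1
Recurrence: u(n) = 4 × u(n-1) + 6, initial: u(0) = -1.
Try u(n) = A·4ⁿ + C. Substituting: A·4ⁿ + C = 4(A·4ⁿ⁻¹ + C) + 6 = A·4ⁿ + 4C + 6, so C = 4C + 6, giving C = -2. Then u(0) = A - 2 = -1 gives A = 1.

u(n) = 4ⁿ - 2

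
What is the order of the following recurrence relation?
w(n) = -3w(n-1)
The order is the largest lag k for which w(n-k) appears. Here the deepest term is w(n-1), so the order is 1.

Order 1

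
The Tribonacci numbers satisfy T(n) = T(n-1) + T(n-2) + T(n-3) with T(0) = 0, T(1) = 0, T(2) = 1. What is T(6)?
Computing the sequence terms:
0, 0, 1, 1, 2, 4, 7

7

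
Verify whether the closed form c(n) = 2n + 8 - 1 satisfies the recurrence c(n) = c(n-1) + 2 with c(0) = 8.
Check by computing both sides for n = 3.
From the recurrence with c(0) = 8:
  c(0) = 8, c(1) = 10, c(2) = 12, c(3) = 14
  so the recurrence gives c(3) = 14.
From the proposed closed form c(n) = 2n + 8 - 1:
  c(3) = 13.
The recurrence gives 14 but the closed form gives 13, so the closed form does not satisfy the recurrence.

No, the closed form is incorrect.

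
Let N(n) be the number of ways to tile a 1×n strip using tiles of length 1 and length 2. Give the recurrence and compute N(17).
Condition on the last tile: it has length 1 (leaving a 1×(n-1) strip) or length 2 (leaving a 1×(n-2) strip), so N(n) = N(n-1) + N(n-2) (order-2 linear recurrence).
For 0 ≤ i < 2 only unit tiles fit, so N(i) = 1.
Iterating the recurrence: N(2) = 2, N(3) = 3, N(4) = 5, N(5) = 8, N(6) = 13, N(7) = 21, N(8) = 34, N(9) = 55, N(10) = 89, N(11) = 144, N(12) = 233, N(13) = 377, N(14) = 610, N(15) = 987, N(16) = 1597, N(17) = 2584.

N(n) = N(n-1) + N(n-2), with N(i) = 1 for 0 ≤ i < 2; N(17) = 2584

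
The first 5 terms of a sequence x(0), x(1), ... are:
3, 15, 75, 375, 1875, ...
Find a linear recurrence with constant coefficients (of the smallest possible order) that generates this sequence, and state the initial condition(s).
Look for the lowest-order linear relation among consecutive terms.
Observation: each term is 5× the previous.
Check at n=2: 5·15 = 75. ✓

x(n) = 5 × x(n-1), x(0) = 3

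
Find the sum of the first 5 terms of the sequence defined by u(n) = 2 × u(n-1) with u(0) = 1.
Computing the sequence terms: 1, 2, 4, 8, 16
Adding these values together:

31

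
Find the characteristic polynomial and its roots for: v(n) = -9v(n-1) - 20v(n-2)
Substitute v(n) = rⁿ and divide through by rⁿ⁻²: r² + 9r + 20 = 0
Factor: (r + 5)(r + 4) = 0, so r = -5, -4.
General solution: v(n) = A·(-5)ⁿ + B·(-4)ⁿ

Characteristic: r² + 9r + 20 = 0, Roots: r = -5, -4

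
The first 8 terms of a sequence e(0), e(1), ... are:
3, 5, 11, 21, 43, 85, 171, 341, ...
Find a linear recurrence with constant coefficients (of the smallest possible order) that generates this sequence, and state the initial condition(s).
Look for the lowest-order linear relation among consecutive terms.
Observation: e(n) - 1·e(n-1) - (2)·e(n-2) = 0 holds for the shown terms, and no order-1 relation e(n) = α·e(n-1) + β fits.
Check at n=3: 1·11 + (2)·5 = 21. ✓

e(n) = e(n-1) + 2e(n-2), e(0) = 3, e(1) = 5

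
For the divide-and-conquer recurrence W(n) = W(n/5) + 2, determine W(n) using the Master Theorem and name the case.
Master Theorem template: W(n) = a·W(n/b) + f(n).
Here: a=1, b=5, f(n)=2
Compute log_b(a) = log_5(1) = 0.
f(n) = 2 = Θ(1). Case 2: W(n) = Θ(log n).

Case 2: W(n) = Θ(log n)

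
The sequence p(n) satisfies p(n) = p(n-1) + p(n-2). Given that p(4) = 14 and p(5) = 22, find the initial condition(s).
Work backwards using p(k) = p(k+2) - p(k+1):
p(3) = p(5) - p(4) = 22 - 14 = 8
p(2) = p(4) - p(3) = 14 - 8 = 6
p(1) = p(3) - p(2) = 8 - 6 = 2
p(0) = p(2) - p(1) = 6 - 2 = 4

p(0) = 4, p(1) = 2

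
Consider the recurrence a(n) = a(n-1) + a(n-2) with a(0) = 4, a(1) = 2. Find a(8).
Computing the sequence terms:
4, 2, 6, 8, 14, 22, 36, 58, 94

94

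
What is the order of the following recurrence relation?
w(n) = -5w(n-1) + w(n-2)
The order is the largest lag k for which w(n-k) appears. Here the deepest term is w(n-2), so the order is 2.

Order 2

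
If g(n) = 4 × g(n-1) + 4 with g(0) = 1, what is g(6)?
Computing step by step:
g(0) = 1
g(1) = 4 × 1 + 4 = 8
g(2) = 4 × 8 + 4 = 36
g(3) = 4 × 36 + 4 = 148
g(4) = 4 × 148 + 4 = 596
g(5) = 4 × 596 + 4 = 2388
g(6) = 4 × 2388 + 4 = 9556

9556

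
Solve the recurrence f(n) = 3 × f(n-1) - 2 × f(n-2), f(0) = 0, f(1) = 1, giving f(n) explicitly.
Recurrence: f(n) = 3 × f(n-1) - 2 × f(n-2), initial: f(0) = 0, f(1) = 1.
Characteristic equation: r² - 3r + 2 = 0, which factors as (r - 2)(r - 1) = 0, so r = 2, 1. General solution f(n) = A·2ⁿ + B·1ⁿ. From f(0) = 0: A + B = 0. From f(1) = 1: 2A + 1B = 1. Solving gives A = 1, B = -1.

f(n) = 2ⁿ - 1ⁿ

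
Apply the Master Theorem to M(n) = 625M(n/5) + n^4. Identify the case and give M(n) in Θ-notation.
Master Theorem template: M(n) = a·M(n/b) + f(n).
Here: a=625, b=5, f(n)=n^4
Compute log_b(a) = log_5(625) = 4.
f(n) = n^4 = Θ(n^4). Case 2: M(n) = Θ(n^4 log n).

Case 2: M(n) = Θ(n^4 log n)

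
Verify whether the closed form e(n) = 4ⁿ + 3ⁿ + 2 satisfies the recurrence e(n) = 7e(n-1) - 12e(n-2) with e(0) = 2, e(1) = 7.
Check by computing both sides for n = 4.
From the recurrence with e(0) = 2, e(1) = 7:
  e(0) = 2, e(1) = 7, e(2) = 25, e(3) = 91, e(4) = 337
  so the recurrence gives e(4) = 337.
From the proposed closed form e(n) = 4ⁿ + 3ⁿ + 2:
  e(4) = 339.
The recurrence gives 337 but the closed form gives 339, so the closed form does not satisfy the recurrence.

No, the closed form is incorrect.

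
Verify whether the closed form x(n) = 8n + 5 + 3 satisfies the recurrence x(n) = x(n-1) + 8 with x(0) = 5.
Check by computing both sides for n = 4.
From the recurrence with x(0) = 5:
  x(0) = 5, x(1) = 13, x(2) = 21, x(3) = 29, x(4) = 37
  so the recurrence gives x(4) = 37.
From the proposed closed form x(n) = 8n + 5 + 3:
  x(4) = 40.
The recurrence gives 37 but the closed form gives 40, so the closed form does not satisfy the recurrence.

No, the closed form is incorrect.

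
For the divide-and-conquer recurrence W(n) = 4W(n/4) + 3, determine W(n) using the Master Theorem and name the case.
Master Theorem template: W(n) = a·W(n/b) + f(n).
Here: a=4, b=4, f(n)=3
Compute log_b(a) = log_4(4) = 1.
f(n) = 3 = O(n^(1-ε)) with ε = 1. Case 1: W(n) = Θ(n^log_b(a)) = Θ(n).

Case 1: W(n) = Θ(n)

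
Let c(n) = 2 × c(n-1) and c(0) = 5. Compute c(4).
Computing step by step:
c(0) = 5
c(1) = 2 × 5 = 10
c(2) = 2 × 10 = 20
c(3) = 2 × 20 = 40
c(4) = 2 × 40 = 80

80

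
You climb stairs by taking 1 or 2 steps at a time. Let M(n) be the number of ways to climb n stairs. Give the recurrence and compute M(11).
Condition on the size of the last step (1 to 2): before it there were n-1, …, n-2 stairs climbed, and these cases are disjoint, so M(n) = M(n-1) + M(n-2) (Fibonacci-type sequence).
Initial conditions by direct count (compositions of i into parts ≤ 2): M(1) = 1; M(2) = 2.
Iterating the recurrence: M(3) = 3, M(4) = 5, M(5) = 8, M(6) = 13, M(7) = 21, M(8) = 34, M(9) = 55, M(10) = 89, M(11) = 144.

M(n) = M(n-1) + M(n-2), M(1) = 1, M(2) = 2; M(11) = 144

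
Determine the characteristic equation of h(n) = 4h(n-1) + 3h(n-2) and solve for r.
Substitute h(n) = rⁿ and divide through by rⁿ⁻²: r² - 4r - 3 = 0
Discriminant: 4² + 4·3 = 28, not a perfect square, so by the quadratic formula r = (4 ± √28)/2.
General solution: h(n) = A·r₁ⁿ + B·r₂ⁿ where r₁,r₂ = (4 ± √28)/2

Characteristic: r² - 4r - 3 = 0, Roots: r = (4 ± √28)/2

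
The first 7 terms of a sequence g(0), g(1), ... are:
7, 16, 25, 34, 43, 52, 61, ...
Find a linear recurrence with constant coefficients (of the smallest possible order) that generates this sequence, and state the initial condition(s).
Look for the lowest-order linear relation among consecutive terms.
Observation: consecutive differences are constant (= 9).
Check at n=2: 1·16 + 9 = 25. ✓

g(n) = g(n-1) + 9, g(0) = 7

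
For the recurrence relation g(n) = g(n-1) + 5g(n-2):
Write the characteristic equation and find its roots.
Substitute g(n) = rⁿ and divide through by rⁿ⁻²: r² - r - 5 = 0
Discriminant: 1² + 4·5 = 21, not a perfect square, so by the quadratic formula r = (1 ± √21)/2.
General solution: g(n) = A·r₁ⁿ + B·r₂ⁿ where r₁,r₂ = (1 ± √21)/2

Characteristic: r² - r - 5 = 0, Roots: r = (1 ± √21)/2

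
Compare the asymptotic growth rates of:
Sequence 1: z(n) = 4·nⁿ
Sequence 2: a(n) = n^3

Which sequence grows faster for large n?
Comparing growth rates:
Growth-rate hierarchy: log n ≺ any polynomial ≺ any exponential cⁿ (c>1) ≺ n! ≺ nⁿ.
super-exponential nⁿ dominates polynomial degree 3 asymptotically.

z(n) grows faster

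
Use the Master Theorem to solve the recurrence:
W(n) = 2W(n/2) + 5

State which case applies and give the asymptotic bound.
Master Theorem template: W(n) = a·W(n/b) + f(n).
Here: a=2, b=2, f(n)=5
Compute log_b(a) = log_2(2) = 1.
f(n) = 5 = O(n^(1-ε)) with ε = 1. Case 1: W(n) = Θ(n^log_b(a)) = Θ(n).

Case 1: W(n) = Θ(n)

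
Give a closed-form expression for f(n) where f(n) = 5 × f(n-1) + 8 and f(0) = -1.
Recurrence: f(n) = 5 × f(n-1) + 8, initial: f(0) = -1.
Try f(n) = A·5ⁿ + C. Substituting: A·5ⁿ + C = 5(A·5ⁿ⁻¹ + C) + 8 = A·5ⁿ + 5C + 8, so C = 5C + 8, giving C = -2. Then f(0) = A - 2 = -1 gives A = 1.

f(n) = 5ⁿ - 2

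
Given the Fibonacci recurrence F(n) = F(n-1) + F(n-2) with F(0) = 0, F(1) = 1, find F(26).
Computing the sequence terms:
0, 1, 1, 2, 3, 5, 8, 13, 21, 34, 55, 89, 144, 233, 377, 610, 987, 1597, 2584, 4181, 6765, 10946, 17711, 28657, 46368, 75025, 121393

121393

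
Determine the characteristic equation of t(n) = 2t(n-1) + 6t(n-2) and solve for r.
Substitute t(n) = rⁿ and divide through by rⁿ⁻²: r² - 2r - 6 = 0
Discriminant: 2² + 4·6 = 28, not a perfect square, so by the quadratic formula r = (2 ± √28)/2.
General solution: t(n) = A·r₁ⁿ + B·r₂ⁿ where r₁,r₂ = (2 ± √28)/2

Characteristic: r² - 2r - 6 = 0, Roots: r = (2 ± √28)/2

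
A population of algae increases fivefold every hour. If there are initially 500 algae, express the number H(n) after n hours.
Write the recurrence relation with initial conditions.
Each hour multiplies the count by 5, so the count after n hours depends only on the count after n-1 hours: H(n) = 5 × H(n-1). The starting count gives H(0) = 500.
Unrolling n times gives the closed form H(n) = 500 × 5ⁿ.

H(n) = 5 × H(n-1), H(0) = 500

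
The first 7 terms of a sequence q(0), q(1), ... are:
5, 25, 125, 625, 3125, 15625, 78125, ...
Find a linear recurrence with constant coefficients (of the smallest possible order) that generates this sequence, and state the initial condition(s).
Look for the lowest-order linear relation among consecutive terms.
Observation: each term is 5× the previous.
Check at n=2: 5·25 = 125. ✓

q(n) = 5 × q(n-1), q(0) = 5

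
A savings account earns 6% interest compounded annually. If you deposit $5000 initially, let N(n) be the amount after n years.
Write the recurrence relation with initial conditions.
Each year the balance grows by 6%, i.e. is multiplied by 1 + 6/100 = 1.06, so N(n) = 1.06 × N(n-1). The initial deposit gives N(0) = 5000.
Unrolling gives the closed form N(n) = 5000 × (1.06)ⁿ.

N(n) = 1.06 × N(n-1), N(0) = 5000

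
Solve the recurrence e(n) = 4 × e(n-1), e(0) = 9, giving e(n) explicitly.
Recurrence: e(n) = 4 × e(n-1), initial: e(0) = 9.
Each term is 4 times the previous, so this is geometric with ratio 4. After n steps: e(n) = e(0)·4ⁿ = 9·4ⁿ.

e(n) = 9·4ⁿ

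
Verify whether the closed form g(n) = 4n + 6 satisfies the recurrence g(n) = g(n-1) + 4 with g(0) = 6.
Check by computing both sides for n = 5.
From the recurrence with g(0) = 6:
  g(0) = 6, g(1) = 10, g(2) = 14, g(3) = 18, g(4) = 22, g(5) = 26
  so the recurrence gives g(5) = 26.
From the proposed closed form g(n) = 4n + 6:
  g(5) = 26.
Both sides give 26 at n = 5, and the initial condition(s) match, so the closed form is consistent.

Yes, the closed form is correct.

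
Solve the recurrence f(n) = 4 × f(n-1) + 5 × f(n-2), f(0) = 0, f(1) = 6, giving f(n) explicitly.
Recurrence: f(n) = 4 × f(n-1) + 5 × f(n-2), initial: f(0) = 0, f(1) = 6.
Characteristic equation: r² - 4r - 5 = 0, which factors as (r - 5)(r + 1) = 0, so r = 5, -1. General solution f(n) = A·5ⁿ + B·(-1)ⁿ. From f(0) = 0: A + B = 0. From f(1) = 6: 5A - 1B = 6. Solving gives A = 1, B = -1.

f(n) = 5ⁿ - (-1)ⁿ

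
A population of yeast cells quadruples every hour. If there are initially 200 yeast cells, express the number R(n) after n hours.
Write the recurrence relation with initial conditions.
Each hour multiplies the count by 4, so the count after n hours depends only on the count after n-1 hours: R(n) = 4 × R(n-1). The starting count gives R(0) = 200.
Unrolling n times gives the closed form R(n) = 200 × 4ⁿ.

R(n) = 4 × R(n-1), R(0) = 200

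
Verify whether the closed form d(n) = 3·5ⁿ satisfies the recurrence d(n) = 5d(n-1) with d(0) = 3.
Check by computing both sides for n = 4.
From the recurrence with d(0) = 3:
  d(0) = 3, d(1) = 15, d(2) = 75, d(3) = 375, d(4) = 1875
  so the recurrence gives d(4) = 1875.
From the proposed closed form d(n) = 3·5ⁿ:
  d(4) = 1875.
Both sides give 1875 at n = 4, and the initial condition(s) match, so the closed form is consistent.

Yes, the closed form is correct.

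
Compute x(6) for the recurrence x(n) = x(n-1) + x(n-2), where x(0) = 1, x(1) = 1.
Computing the sequence terms:
1, 1, 2, 3, 5, 8, 13

13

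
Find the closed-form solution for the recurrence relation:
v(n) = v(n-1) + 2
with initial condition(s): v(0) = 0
Recurrence: v(n) = v(n-1) + 2, initial: v(0) = 0.
Each step adds 2, so v(n) = v(0) + 2n = 2n.

v(n) = 2n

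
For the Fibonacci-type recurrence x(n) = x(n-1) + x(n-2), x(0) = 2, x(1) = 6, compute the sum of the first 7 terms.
Computing the sequence terms: 2, 6, 8, 14, 22, 36, 58
Adding these values together:

146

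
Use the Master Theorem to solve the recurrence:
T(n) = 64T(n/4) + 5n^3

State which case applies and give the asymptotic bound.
Master Theorem template: T(n) = a·T(n/b) + f(n).
Here: a=64, b=4, f(n)=5n^3
Compute log_b(a) = log_4(64) = 3.
f(n) = 5n^3 = Θ(n^3). Case 2: T(n) = Θ(n^3 log n).

Case 2: T(n) = Θ(n^3 log n)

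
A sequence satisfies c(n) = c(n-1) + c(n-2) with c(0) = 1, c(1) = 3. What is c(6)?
Computing the sequence terms:
1, 3, 4, 7, 11, 18, 29

29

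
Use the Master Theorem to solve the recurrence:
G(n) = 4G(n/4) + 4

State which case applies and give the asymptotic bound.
Master Theorem template: G(n) = a·G(n/b) + f(n).
Here: a=4, b=4, f(n)=4
Compute log_b(a) = log_4(4) = 1.
f(n) = 4 = O(n^(1-ε)) with ε = 1. Case 1: G(n) = Θ(n^log_b(a)) = Θ(n).

Case 1: G(n) = Θ(n)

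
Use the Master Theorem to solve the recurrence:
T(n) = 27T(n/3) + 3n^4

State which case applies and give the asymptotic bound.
Master Theorem template: T(n) = a·T(n/b) + f(n).
Here: a=27, b=3, f(n)=3n^4
Compute log_b(a) = log_3(27) = 3.
f(n) = 3n^4 = Ω(n^(3+ε)) with ε = 1, and the regularity condition holds (a·f(n/b) = (a/b^4)·f(n) with a/b^4 = 3^-1 < 1). Case 3: T(n) = Θ(f(n)) = Θ(n^4).

Case 3: T(n) = Θ(n^4)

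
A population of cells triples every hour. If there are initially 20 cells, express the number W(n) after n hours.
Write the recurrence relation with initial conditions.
Each hour multiplies the count by 3, so the count after n hours depends only on the count after n-1 hours: W(n) = 3 × W(n-1). The starting count gives W(0) = 20.
Unrolling n times gives the closed form W(n) = 20 × 3ⁿ.

W(n) = 3 × W(n-1), W(0) = 20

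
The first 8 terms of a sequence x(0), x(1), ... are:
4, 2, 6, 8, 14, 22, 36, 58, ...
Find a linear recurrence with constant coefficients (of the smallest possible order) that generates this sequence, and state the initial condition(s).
Look for the lowest-order linear relation among consecutive terms.
Observation: x(n) - 1·x(n-1) - (1)·x(n-2) = 0 holds for the shown terms, and no order-1 relation x(n) = α·x(n-1) + β fits.
Check at n=3: 1·6 + (1)·2 = 8. ✓

x(n) = x(n-1) + x(n-2), x(0) = 4, x(1) = 2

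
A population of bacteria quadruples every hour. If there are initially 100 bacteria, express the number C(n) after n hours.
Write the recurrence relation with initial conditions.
Each hour multiplies the count by 4, so the count after n hours depends only on the count after n-1 hours: C(n) = 4 × C(n-1). The starting count gives C(0) = 100.
Unrolling n times gives the closed form C(n) = 100 × 4ⁿ.

C(n) = 4 × C(n-1), C(0) = 100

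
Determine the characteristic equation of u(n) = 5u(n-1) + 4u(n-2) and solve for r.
Substitute u(n) = rⁿ and divide through by rⁿ⁻²: r² - 5r - 4 = 0
Discriminant: 5² + 4·4 = 41, not a perfect square, so by the quadratic formula r = (5 ± √41)/2.
General solution: u(n) = A·r₁ⁿ + B·r₂ⁿ where r₁,r₂ = (5 ± √41)/2

Characteristic: r² - 5r - 4 = 0, Roots: r = (5 ± √41)/2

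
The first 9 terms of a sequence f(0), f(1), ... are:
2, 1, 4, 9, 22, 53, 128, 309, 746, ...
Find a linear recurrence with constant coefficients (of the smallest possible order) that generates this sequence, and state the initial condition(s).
Look for the lowest-order linear relation among consecutive terms.
Observation: f(n) - 2·f(n-1) - (1)·f(n-2) = 0 holds for the shown terms, and no order-1 relation f(n) = α·f(n-1) + β fits.
Check at n=3: 2·4 + (1)·1 = 9. ✓

f(n) = 2f(n-1) + f(n-2), f(0) = 2, f(1) = 1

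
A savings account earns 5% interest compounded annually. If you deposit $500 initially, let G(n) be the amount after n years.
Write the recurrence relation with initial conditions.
Each year the balance grows by 5%, i.e. is multiplied by 1 + 5/100 = 1.05, so G(n) = 1.05 × G(n-1). The initial deposit gives G(0) = 500.
Unrolling gives the closed form G(n) = 500 × (1.05)ⁿ.

G(n) = 1.05 × G(n-1), G(0) = 500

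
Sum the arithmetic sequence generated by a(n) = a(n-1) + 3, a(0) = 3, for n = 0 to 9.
Computing the sequence terms: 3, 6, 9, 12, 15, 18, 21, 24, 27, 30
Adding these values together:

165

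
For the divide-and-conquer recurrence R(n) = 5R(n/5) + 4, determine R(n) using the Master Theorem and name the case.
Master Theorem template: R(n) = a·R(n/b) + f(n).
Here: a=5, b=5, f(n)=4
Compute log_b(a) = log_5(5) = 1.
f(n) = 4 = O(n^(1-ε)) with ε = 1. Case 1: R(n) = Θ(n^log_b(a)) = Θ(n).

Case 1: R(n) = Θ(n)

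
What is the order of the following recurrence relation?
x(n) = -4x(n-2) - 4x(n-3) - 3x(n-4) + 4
The order is the largest lag k for which x(n-k) appears. Here the deepest term is x(n-4) (the 4 term is non-homogeneous and does not affect the order), so the order is 4.

Order 4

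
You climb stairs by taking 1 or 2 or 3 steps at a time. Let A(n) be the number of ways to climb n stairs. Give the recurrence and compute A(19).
Condition on the size of the last step (1 to 3): before it there were n-1, …, n-3 stairs climbed, and these cases are disjoint, so A(n) = A(n-1) + A(n-2) + A(n-3) (order-3 linear recurrence).
Initial conditions by direct count (compositions of i into parts ≤ 3): A(1) = 1; A(2) = 2; A(3) = 4.
Iterating the recurrence: A(4) = 7, A(5) = 13, A(6) = 24, A(7) = 44, A(8) = 81, A(9) = 149, A(10) = 274, A(11) = 504, A(12) = 927, A(13) = 1705, A(14) = 3136, A(15) = 5768, A(16) = 10609, A(17) = 19513, A(18) = 35890, A(19) = 66012.

A(n) = A(n-1) + A(n-2) + A(n-3), A(1) = 1, A(2) = 2, A(3) = 4; A(19) = 66012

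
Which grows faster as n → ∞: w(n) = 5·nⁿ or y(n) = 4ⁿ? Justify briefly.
Comparing growth rates:
Growth-rate hierarchy: log n ≺ any polynomial ≺ any exponential cⁿ (c>1) ≺ n! ≺ nⁿ.
super-exponential nⁿ dominates exponential base 4 asymptotically.

w(n) grows faster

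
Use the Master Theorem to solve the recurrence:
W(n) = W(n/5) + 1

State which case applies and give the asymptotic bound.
Master Theorem template: W(n) = a·W(n/b) + f(n).
Here: a=1, b=5, f(n)=1
Compute log_b(a) = log_5(1) = 0.
f(n) = 1 = Θ(1). Case 2: W(n) = Θ(log n).

Case 2: W(n) = Θ(log n)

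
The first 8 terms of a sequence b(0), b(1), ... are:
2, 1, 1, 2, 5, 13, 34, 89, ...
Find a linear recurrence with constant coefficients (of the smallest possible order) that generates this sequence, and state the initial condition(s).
Look for the lowest-order linear relation among consecutive terms.
Observation: b(n) - 3·b(n-1) - (-1)·b(n-2) = 0 holds for the shown terms, and no order-1 relation b(n) = α·b(n-1) + β fits.
Check at n=3: 3·1 + (-1)·1 = 2. ✓

b(n) = 3b(n-1) - b(n-2), b(0) = 2, b(1) = 1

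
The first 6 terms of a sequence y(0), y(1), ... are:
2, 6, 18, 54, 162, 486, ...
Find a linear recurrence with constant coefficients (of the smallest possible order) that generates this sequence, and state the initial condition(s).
Look for the lowest-order linear relation among consecutive terms.
Observation: each term is 3× the previous.
Check at n=2: 3·6 = 18. ✓

y(n) = 3 × y(n-1), y(0) = 2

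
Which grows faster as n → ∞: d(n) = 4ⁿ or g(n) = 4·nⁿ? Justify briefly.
Comparing growth rates:
Growth-rate hierarchy: log n ≺ any polynomial ≺ any exponential cⁿ (c>1) ≺ n! ≺ nⁿ.
super-exponential nⁿ dominates exponential base 4 asymptotically.

g(n) grows faster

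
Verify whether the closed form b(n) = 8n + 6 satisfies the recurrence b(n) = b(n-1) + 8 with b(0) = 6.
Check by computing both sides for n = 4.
From the recurrence with b(0) = 6:
  b(0) = 6, b(1) = 14, b(2) = 22, b(3) = 30, b(4) = 38
  so the recurrence gives b(4) = 38.
From the proposed closed form b(n) = 8n + 6:
  b(4) = 38.
Both sides give 38 at n = 4, and the initial condition(s) match, so the closed form is consistent.

Yes, the closed form is correct.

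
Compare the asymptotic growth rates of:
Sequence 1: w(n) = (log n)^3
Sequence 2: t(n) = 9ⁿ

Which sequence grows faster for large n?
Comparing growth rates:
Growth-rate hierarchy: log n ≺ any polynomial ≺ any exponential cⁿ (c>1) ≺ n! ≺ nⁿ.
exponential base 9 dominates polylogarithmic (log n)^3 asymptotically.

t(n) grows faster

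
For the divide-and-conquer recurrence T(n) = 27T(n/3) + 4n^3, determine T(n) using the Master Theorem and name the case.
Master Theorem template: T(n) = a·T(n/b) + f(n).
Here: a=27, b=3, f(n)=4n^3
Compute log_b(a) = log_3(27) = 3.
f(n) = 4n^3 = Θ(n^3). Case 2: T(n) = Θ(n^3 log n).

Case 2: T(n) = Θ(n^3 log n)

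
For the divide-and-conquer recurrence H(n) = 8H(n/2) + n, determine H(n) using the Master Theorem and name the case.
Master Theorem template: H(n) = a·H(n/b) + f(n).
Here: a=8, b=2, f(n)=n
Compute log_b(a) = log_2(8) = 3.
f(n) = n = O(n^(3-ε)) with ε = 2. Case 1: H(n) = Θ(n^log_b(a)) = Θ(n^3).

Case 1: H(n) = Θ(n^3)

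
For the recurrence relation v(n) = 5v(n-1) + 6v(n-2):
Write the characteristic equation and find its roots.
Substitute v(n) = rⁿ and divide through by rⁿ⁻²: r² - 5r - 6 = 0
Factor: (r - 6)(r + 1) = 0, so r = 6, -1.
General solution: v(n) = A·6ⁿ + B·(-1)ⁿ

Characteristic: r² - 5r - 6 = 0, Roots: r = 6, -1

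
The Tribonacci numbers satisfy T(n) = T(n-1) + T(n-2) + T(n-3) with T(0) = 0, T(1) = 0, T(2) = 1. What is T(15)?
Computing the sequence terms:
0, 0, 1, 1, 2, 4, 7, 13, 24, 44, 81, 149, 274, 504, 927, 1705

1705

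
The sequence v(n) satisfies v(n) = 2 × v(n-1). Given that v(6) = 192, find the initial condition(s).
In general v(n) = 2ⁿ · v(0). At n = 6: v(0) = v(6) / 2^6 = 192 / 64 = 3.

v(0) = 3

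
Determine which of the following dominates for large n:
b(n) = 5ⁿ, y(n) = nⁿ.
Comparing growth rates:
Growth-rate hierarchy: log n ≺ any polynomial ≺ any exponential cⁿ (c>1) ≺ n! ≺ nⁿ.
super-exponential nⁿ dominates exponential base 5 asymptotically.

y(n) grows faster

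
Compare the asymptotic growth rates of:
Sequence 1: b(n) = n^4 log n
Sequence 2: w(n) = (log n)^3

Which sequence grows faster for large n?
Comparing growth rates:
Growth-rate hierarchy: log n ≺ any polynomial ≺ any exponential cⁿ (c>1) ≺ n! ≺ nⁿ.
polynomial degree 4 (with log factor) dominates polylogarithmic (log n)^3 asymptotically.

b(n) grows faster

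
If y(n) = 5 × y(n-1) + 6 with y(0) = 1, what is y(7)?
Computing step by step:
y(0) = 1
y(1) = 5 × 1 + 6 = 11
y(2) = 5 × 11 + 6 = 61
y(3) = 5 × 61 + 6 = 311
y(4) = 5 × 311 + 6 = 1561
y(5) = 5 × 1561 + 6 = 7811
y(6) = 5 × 7811 + 6 = 39061
y(7) = 5 × 39061 + 6 = 195311

195311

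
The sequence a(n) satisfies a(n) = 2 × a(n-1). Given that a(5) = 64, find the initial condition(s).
In general a(n) = 2ⁿ · a(0). At n = 5: a(0) = a(5) / 2^5 = 64 / 32 = 2.

a(0) = 2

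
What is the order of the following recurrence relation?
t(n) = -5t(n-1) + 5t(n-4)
The order is the largest lag k for which t(n-k) appears. Here the deepest term is t(n-4), so the order is 4.

Order 4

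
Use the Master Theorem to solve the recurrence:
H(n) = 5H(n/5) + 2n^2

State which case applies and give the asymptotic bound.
Master Theorem template: H(n) = a·H(n/b) + f(n).
Here: a=5, b=5, f(n)=2n^2
Compute log_b(a) = log_5(5) = 1.
f(n) = 2n^2 = Ω(n^(1+ε)) with ε = 1, and the regularity condition holds (a·f(n/b) = (a/b^2)·f(n) with a/b^2 = 5^-1 < 1). Case 3: H(n) = Θ(f(n)) = Θ(n^2).

Case 3: H(n) = Θ(n^2)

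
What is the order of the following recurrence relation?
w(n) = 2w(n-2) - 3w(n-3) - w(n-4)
The order is the largest lag k for which w(n-k) appears. Here the deepest term is w(n-4), so the order is 4.

Order 4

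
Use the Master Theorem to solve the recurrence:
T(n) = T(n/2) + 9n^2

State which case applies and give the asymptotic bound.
Master Theorem template: T(n) = a·T(n/b) + f(n).
Here: a=1, b=2, f(n)=9n^2
Compute log_b(a) = log_2(1) = 0.
f(n) = 9n^2 = Ω(n^(0+ε)) with ε = 2, and the regularity condition holds (a·f(n/b) = (a/b^2)·f(n) with a/b^2 = 2^-2 < 1). Case 3: T(n) = Θ(f(n)) = Θ(n^2).

Case 3: T(n) = Θ(n^2)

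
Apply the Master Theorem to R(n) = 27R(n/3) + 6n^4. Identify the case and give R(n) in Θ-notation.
Master Theorem template: R(n) = a·R(n/b) + f(n).
Here: a=27, b=3, f(n)=6n^4
Compute log_b(a) = log_3(27) = 3.
f(n) = 6n^4 = Ω(n^(3+ε)) with ε = 1, and the regularity condition holds (a·f(n/b) = (a/b^4)·f(n) with a/b^4 = 3^-1 < 1). Case 3: R(n) = Θ(f(n)) = Θ(n^4).

Case 3: R(n) = Θ(n^4)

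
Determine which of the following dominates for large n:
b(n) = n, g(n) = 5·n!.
Comparing growth rates:
Growth-rate hierarchy: log n ≺ any polynomial ≺ any exponential cⁿ (c>1) ≺ n! ≺ nⁿ.
factorial dominates polynomial degree 1 asymptotically.

g(n) grows faster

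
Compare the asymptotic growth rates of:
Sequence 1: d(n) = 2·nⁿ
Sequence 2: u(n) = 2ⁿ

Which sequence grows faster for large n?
Comparing growth rates:
Growth-rate hierarchy: log n ≺ any polynomial ≺ any exponential cⁿ (c>1) ≺ n! ≺ nⁿ.
super-exponential nⁿ dominates exponential base 2 asymptotically.

d(n) grows faster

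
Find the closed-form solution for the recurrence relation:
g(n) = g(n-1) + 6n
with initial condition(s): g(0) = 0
Recurrence: g(n) = g(n-1) + 6n, initial: g(0) = 0.
Telescoping: g(n) = g(0) + 6·Σᵢ₌₁ⁿ i = 0 + 6·n(n+1)/2.

g(n) = 6·n(n+1)/2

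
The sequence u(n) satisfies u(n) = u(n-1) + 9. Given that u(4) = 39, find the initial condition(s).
u(4) = u(0) + 4·9, so u(0) = 39 - 36 = 3.

u(0) = 3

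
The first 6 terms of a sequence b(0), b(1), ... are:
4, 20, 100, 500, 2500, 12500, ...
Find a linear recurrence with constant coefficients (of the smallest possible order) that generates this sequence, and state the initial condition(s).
Look for the lowest-order linear relation among consecutive terms.
Observation: each term is 5× the previous.
Check at n=2: 5·20 = 100. ✓

b(n) = 5 × b(n-1), b(0) = 4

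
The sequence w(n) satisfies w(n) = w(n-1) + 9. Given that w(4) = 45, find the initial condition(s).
w(4) = w(0) + 4·9, so w(0) = 45 - 36 = 9.

w(0) = 9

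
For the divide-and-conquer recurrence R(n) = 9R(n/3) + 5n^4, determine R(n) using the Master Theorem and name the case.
Master Theorem template: R(n) = a·R(n/b) + f(n).
Here: a=9, b=3, f(n)=5n^4
Compute log_b(a) = log_3(9) = 2.
f(n) = 5n^4 = Ω(n^(2+ε)) with ε = 2, and the regularity condition holds (a·f(n/b) = (a/b^4)·f(n) with a/b^4 = 3^-2 < 1). Case 3: R(n) = Θ(f(n)) = Θ(n^4).

Case 3: R(n) = Θ(n^4)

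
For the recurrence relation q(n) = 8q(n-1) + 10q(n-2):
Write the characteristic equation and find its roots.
Substitute q(n) = rⁿ and divide through by rⁿ⁻²: r² - 8r - 10 = 0
Discriminant: 8² + 4·10 = 104, not a perfect square, so by the quadratic formula r = (8 ± √104)/2.
General solution: q(n) = A·r₁ⁿ + B·r₂ⁿ where r₁,r₂ = (8 ± √104)/2

Characteristic: r² - 8r - 10 = 0, Roots: r = (8 ± √104)/2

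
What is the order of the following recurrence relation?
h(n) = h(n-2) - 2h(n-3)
The order is the largest lag k for which h(n-k) appears. Here the deepest term is h(n-3), so the order is 3.

Order 3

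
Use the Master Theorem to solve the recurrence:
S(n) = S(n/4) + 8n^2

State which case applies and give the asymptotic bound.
Master Theorem template: S(n) = a·S(n/b) + f(n).
Here: a=1, b=4, f(n)=8n^2
Compute log_b(a) = log_4(1) = 0.
f(n) = 8n^2 = Ω(n^(0+ε)) with ε = 2, and the regularity condition holds (a·f(n/b) = (a/b^2)·f(n) with a/b^2 = 4^-2 < 1). Case 3: S(n) = Θ(f(n)) = Θ(n^2).

Case 3: S(n) = Θ(n^2)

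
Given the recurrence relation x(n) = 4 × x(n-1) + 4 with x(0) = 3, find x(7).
Computing step by step:
x(0) = 3
x(1) = 4 × 3 + 4 = 16
x(2) = 4 × 16 + 4 = 68
x(3) = 4 × 68 + 4 = 276
x(4) = 4 × 276 + 4 = 1108
x(5) = 4 × 1108 + 4 = 4436
x(6) = 4 × 4436 + 4 = 17748
x(7) = 4 × 17748 + 4 = 70996

70996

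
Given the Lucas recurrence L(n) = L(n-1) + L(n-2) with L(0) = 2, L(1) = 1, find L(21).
Computing the sequence terms:
2, 1, 3, 4, 7, 11, 18, 29, 47, 76, 123, 199, 322, 521, 843, 1364, 2207, 3571, 5778, 9349, 15127, 24476

24476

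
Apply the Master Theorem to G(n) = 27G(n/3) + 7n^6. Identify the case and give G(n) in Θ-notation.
Master Theorem template: G(n) = a·G(n/b) + f(n).
Here: a=27, b=3, f(n)=7n^6
Compute log_b(a) = log_3(27) = 3.
f(n) = 7n^6 = Ω(n^(3+ε)) with ε = 3, and the regularity condition holds (a·f(n/b) = (a/b^6)·f(n) with a/b^6 = 3^-3 < 1). Case 3: G(n) = Θ(f(n)) = Θ(n^6).

Case 3: G(n) = Θ(n^6)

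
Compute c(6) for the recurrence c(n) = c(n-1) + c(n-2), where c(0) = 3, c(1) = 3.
Computing the sequence terms:
3, 3, 6, 9, 15, 24, 39

39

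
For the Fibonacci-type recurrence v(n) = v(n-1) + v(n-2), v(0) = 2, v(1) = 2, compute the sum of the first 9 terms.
Computing the sequence terms: 2, 2, 4, 6, 10, 16, 26, 42, 68
Adding these values together:

176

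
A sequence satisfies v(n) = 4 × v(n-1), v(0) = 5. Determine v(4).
Computing step by step:
v(0) = 5
v(1) = 4 × 5 = 20
v(2) = 4 × 20 = 80
v(3) = 4 × 80 = 320
v(4) = 4 × 320 = 1280

1280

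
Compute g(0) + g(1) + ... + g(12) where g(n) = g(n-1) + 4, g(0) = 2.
Computing the sequence terms: 2, 6, 10, 14, 18, 22, 26, 30, 34, 38, 42, 46, 50
Adding these values together:

338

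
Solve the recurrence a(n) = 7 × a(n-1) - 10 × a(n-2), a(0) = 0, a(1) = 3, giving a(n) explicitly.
Recurrence: a(n) = 7 × a(n-1) - 10 × a(n-2), initial: a(0) = 0, a(1) = 3.
Characteristic equation: r² - 7r + 10 = 0, which factors as (r - 5)(r - 2) = 0, so r = 5, 2. General solution a(n) = A·5ⁿ + B·2ⁿ. From a(0) = 0: A + B = 0. From a(1) = 3: 5A + 2B = 3. Solving gives A = 1, B = -1.

a(n) = 5ⁿ - 2ⁿ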